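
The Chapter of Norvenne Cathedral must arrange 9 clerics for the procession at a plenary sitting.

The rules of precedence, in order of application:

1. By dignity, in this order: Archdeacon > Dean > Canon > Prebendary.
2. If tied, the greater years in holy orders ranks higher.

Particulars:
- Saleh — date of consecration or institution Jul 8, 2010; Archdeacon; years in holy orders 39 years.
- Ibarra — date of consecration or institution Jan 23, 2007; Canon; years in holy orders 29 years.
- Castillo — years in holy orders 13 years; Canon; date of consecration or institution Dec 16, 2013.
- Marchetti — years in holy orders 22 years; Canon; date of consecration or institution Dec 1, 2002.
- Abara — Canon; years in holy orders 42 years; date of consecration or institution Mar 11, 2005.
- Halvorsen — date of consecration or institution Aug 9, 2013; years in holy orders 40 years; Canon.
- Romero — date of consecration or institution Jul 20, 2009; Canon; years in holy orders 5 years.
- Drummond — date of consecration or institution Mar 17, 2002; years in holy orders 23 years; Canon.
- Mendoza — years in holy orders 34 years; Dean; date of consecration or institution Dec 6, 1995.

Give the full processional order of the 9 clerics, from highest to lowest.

Saleh, Mendoza, Abara, Halvorsen, Ibarra, Drummond, Marchetti, Castillo, Romero

By dignity: Saleh (Archdeacon); then Mendoza (Dean); then Abara, Halvorsen, Ibarra, Drummond, Marchetti, Castillo and Romero (Canon).
Among Abara, Halvorsen, Ibarra, Drummond, Marchetti, Castillo and Romero, by years in holy orders (higher first): Abara (42 years) before Halvorsen (40 years) before Ibarra (29 years) before Drummond (23 years) before Marchetti (22 years) before Castillo (13 years) before Romero (5 years).
Full order: Saleh, Mendoza, Abara, Halvorsen, Ibarra, Drummond, Marchetti, Castillo, Romero.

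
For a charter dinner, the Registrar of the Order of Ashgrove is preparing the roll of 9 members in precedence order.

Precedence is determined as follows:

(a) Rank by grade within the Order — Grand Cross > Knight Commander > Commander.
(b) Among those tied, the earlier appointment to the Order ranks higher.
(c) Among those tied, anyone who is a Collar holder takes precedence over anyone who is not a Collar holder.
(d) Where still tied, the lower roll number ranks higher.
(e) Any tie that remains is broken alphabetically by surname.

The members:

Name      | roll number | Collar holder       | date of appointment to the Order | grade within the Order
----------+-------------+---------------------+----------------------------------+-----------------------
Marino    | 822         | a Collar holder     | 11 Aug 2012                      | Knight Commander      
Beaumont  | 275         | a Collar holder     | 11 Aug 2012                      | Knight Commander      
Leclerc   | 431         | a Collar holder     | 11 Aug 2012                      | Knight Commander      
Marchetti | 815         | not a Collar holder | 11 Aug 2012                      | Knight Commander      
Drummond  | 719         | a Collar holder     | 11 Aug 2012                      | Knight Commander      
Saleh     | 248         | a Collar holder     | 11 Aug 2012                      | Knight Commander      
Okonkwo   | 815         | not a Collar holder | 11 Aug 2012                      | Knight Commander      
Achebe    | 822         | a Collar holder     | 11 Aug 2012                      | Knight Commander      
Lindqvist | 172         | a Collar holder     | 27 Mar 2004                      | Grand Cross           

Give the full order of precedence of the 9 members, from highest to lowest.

By grade within the Order: Lindqvist (Grand Cross); then Saleh, Beaumont, Leclerc, Drummond, Achebe, Marino, Marchetti and Okonkwo (Knight Commander).
Saleh, Beaumont, Leclerc, Drummond, Achebe, Marino, Marchetti and Okonkwo all have date of appointment to the Order 11 Aug 2012, so the next rule applies.
Among Saleh, Beaumont, Leclerc, Drummond, Achebe, Marino, Marchetti and Okonkwo, a Collar holder before not a Collar holder: Saleh, Beaumont, Leclerc, Drummond, Achebe and Marino (a Collar holder) before Marchetti and Okonkwo (not a Collar holder).
Among Saleh, Beaumont, Leclerc, Drummond, Achebe and Marino, by roll number (lower first): Saleh (248) before Beaumont (275) before Leclerc (431) before Drummond (719) before Achebe and Marino (822).
Among Achebe and Marino, alphabetically by surname: Achebe before Marino.
Marchetti and Okonkwo both have roll number 815, so the next rule applies.
Among Marchetti and Okonkwo, alphabetically by surname: Marchetti before Okonkwo.
Full order: Lindqvist, Saleh, Beaumont, Leclerc, Drummond, Achebe, Marino, Marchetti, Okonkwo.

Lindqvist, Saleh, Beaumont, Leclerc, Drummond, Achebe, Marino, Marchetti, Okonkwo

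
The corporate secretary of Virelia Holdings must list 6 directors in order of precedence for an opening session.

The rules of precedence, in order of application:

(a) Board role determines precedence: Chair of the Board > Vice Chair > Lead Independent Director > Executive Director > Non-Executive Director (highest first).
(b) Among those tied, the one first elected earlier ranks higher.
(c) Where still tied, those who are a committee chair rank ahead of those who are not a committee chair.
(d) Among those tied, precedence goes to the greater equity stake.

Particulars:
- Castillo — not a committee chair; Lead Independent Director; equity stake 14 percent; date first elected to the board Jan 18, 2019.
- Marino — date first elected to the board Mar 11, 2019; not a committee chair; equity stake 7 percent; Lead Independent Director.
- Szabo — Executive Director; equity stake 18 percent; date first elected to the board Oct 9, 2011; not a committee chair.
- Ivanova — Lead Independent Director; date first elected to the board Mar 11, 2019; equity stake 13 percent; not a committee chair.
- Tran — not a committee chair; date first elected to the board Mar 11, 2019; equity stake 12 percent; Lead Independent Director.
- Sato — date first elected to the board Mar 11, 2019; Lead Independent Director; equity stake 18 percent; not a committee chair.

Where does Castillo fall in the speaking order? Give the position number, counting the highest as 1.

1

By board role: Castillo, Sato, Ivanova, Tran and Marino (Lead Independent Director); then Szabo (Executive Director).
Among Castillo, Sato, Ivanova, Tran and Marino, by date first elected to the board (earlier first): Castillo (Jan 18, 2019) before Sato, Ivanova, Tran and Marino (Mar 11, 2019).
Sato, Ivanova, Tran and Marino are each not a committee chair, so the next rule applies.
Among Sato, Ivanova, Tran and Marino, by equity stake (higher first): Sato (18 percent) before Ivanova (13 percent) before Tran (12 percent) before Marino (7 percent).
Order: Castillo, Sato, Ivanova, Tran, Marino, Szabo. So position 1.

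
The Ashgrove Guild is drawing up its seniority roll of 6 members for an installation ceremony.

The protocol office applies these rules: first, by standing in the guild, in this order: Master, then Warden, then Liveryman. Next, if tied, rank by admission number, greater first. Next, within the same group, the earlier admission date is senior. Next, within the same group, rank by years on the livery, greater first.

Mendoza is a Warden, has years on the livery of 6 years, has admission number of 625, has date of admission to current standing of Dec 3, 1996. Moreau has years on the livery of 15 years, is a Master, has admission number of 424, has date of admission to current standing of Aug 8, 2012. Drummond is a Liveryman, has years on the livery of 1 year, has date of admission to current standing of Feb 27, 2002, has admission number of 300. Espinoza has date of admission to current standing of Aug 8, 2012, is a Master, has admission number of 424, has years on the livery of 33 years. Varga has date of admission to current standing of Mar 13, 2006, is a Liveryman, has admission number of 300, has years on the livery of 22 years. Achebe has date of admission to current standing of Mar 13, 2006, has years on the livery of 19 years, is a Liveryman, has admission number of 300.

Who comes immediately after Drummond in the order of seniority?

By standing in the guild: Espinoza and Moreau (Master); then Mendoza (Warden); then Drummond, Varga and Achebe (Liveryman).
Espinoza and Moreau both have admission number 424, so the next rule applies.
Espinoza and Moreau both have date of admission to current standing Aug 8, 2012, so the next rule applies.
Among Espinoza and Moreau, by years on the livery (higher first): Espinoza (33 years) before Moreau (15 years).
Drummond, Varga and Achebe all have admission number 300, so the next rule applies.
Among Drummond, Varga and Achebe, by date of admission to current standing (earlier first): Drummond (Feb 27, 2002) before Varga and Achebe (Mar 13, 2006).
Among Varga and Achebe, by years on the livery (higher first): Varga (22 years) before Achebe (19 years).
Order: Espinoza, Moreau, Mendoza, Drummond, Varga, Achebe.

Varga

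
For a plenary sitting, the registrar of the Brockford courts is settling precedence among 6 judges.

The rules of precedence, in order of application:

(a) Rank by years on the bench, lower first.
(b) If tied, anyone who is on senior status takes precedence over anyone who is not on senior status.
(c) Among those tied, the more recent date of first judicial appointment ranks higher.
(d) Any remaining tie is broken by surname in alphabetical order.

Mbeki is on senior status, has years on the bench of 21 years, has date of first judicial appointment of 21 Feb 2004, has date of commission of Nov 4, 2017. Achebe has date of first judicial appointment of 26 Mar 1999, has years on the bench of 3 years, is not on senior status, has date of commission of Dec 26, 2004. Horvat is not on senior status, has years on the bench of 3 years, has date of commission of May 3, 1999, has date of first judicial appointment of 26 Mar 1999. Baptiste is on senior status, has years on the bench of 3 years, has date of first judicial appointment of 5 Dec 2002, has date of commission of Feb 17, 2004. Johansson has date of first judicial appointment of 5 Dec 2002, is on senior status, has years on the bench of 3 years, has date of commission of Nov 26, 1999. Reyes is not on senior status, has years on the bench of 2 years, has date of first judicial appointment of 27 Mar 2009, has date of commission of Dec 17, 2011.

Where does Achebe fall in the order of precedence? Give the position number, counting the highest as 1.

By years on the bench (lower first): Reyes (2 years); then Baptiste, Johansson, Achebe and Horvat (each 3 years); then Mbeki (21 years).
Among Baptiste, Johansson, Achebe and Horvat, on senior status before not on senior status: Baptiste and Johansson (on senior status) before Achebe and Horvat (not on senior status).
Baptiste and Johansson both have date of first judicial appointment 5 Dec 2002, so the next rule applies.
Among Baptiste and Johansson, alphabetically by surname: Baptiste before Johansson.
Achebe and Horvat both have date of first judicial appointment 26 Mar 1999, so the next rule applies.
Among Achebe and Horvat, alphabetically by surname: Achebe before Horvat.
Order: Reyes, Baptiste, Johansson, Achebe, Horvat, Mbeki. So position 4.

4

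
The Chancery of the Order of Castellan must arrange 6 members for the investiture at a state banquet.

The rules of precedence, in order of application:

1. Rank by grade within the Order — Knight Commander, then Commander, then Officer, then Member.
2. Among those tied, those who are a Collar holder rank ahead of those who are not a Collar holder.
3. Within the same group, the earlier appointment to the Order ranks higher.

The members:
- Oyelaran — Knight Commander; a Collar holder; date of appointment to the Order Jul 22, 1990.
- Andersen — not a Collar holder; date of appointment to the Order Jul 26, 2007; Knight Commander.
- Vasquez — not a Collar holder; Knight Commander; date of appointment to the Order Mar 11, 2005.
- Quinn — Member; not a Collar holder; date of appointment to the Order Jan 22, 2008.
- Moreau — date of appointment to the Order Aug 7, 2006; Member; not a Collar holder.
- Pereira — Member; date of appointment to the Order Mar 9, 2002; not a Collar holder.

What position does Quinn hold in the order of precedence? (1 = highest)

By grade within the Order: Oyelaran, Vasquez and Andersen (Knight Commander); then Pereira, Moreau and Quinn (Member).
Among Oyelaran, Vasquez and Andersen, a Collar holder before not a Collar holder: Oyelaran (a Collar holder) before Vasquez and Andersen (not a Collar holder).
Among Vasquez and Andersen, by date of appointment to the Order (earlier first): Vasquez (Mar 11, 2005) before Andersen (Jul 26, 2007).
Pereira, Moreau and Quinn are each not a Collar holder, so the next rule applies.
Among Pereira, Moreau and Quinn, by date of appointment to the Order (earlier first): Pereira (Mar 9, 2002) before Moreau (Aug 7, 2006) before Quinn (Jan 22, 2008).
Order: Oyelaran, Vasquez, Andersen, Pereira, Moreau, Quinn. So position 6.

6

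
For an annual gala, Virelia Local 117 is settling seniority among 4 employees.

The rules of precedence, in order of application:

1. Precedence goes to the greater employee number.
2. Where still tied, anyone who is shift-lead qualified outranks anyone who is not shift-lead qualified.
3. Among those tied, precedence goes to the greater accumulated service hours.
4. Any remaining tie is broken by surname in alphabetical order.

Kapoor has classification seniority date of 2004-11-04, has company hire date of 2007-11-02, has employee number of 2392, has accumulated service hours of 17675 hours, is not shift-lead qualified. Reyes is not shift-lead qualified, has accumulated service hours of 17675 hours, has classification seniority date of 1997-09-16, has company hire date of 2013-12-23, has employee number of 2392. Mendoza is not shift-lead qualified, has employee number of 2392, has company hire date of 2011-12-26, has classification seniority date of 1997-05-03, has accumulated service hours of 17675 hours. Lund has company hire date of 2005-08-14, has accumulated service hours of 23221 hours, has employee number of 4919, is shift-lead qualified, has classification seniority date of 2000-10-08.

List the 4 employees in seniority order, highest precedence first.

Lund, Kapoor, Mendoza, Reyes

By employee number (higher first): Lund (4919); then Kapoor, Mendoza and Reyes (each 2392).
Kapoor, Mendoza and Reyes are each not shift-lead qualified, so the next rule applies.
Kapoor, Mendoza and Reyes all have accumulated service hours 17675 hours, so the next rule applies.
Among Kapoor, Mendoza and Reyes, alphabetically by surname: Kapoor before Mendoza before Reyes.
Full order: Lund, Kapoor, Mendoza, Reyes.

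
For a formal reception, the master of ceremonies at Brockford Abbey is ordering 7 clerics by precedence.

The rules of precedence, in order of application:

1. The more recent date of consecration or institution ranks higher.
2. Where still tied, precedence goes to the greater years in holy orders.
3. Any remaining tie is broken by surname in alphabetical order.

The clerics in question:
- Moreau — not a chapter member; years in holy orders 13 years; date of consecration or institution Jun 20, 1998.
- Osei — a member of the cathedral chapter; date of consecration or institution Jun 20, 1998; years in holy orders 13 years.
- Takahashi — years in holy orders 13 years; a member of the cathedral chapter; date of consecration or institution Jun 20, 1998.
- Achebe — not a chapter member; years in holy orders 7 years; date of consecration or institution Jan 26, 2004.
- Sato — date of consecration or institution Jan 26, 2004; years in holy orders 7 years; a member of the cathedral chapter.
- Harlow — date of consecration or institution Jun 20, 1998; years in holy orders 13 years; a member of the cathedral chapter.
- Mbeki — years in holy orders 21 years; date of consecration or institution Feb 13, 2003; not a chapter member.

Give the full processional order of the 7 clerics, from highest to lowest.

Achebe, Sato, Mbeki, Harlow, Moreau, Osei, Takahashi

By date of consecration or institution (later first): Achebe and Sato (both Jan 26, 2004); then Mbeki (Feb 13, 2003); then Harlow, Moreau, Osei and Takahashi (each Jun 20, 1998).
Achebe and Sato both have years in holy orders 7 years, so the next rule applies.
Among Achebe and Sato, alphabetically by surname: Achebe before Sato.
Harlow, Moreau, Osei and Takahashi all have years in holy orders 13 years, so the next rule applies.
Among Harlow, Moreau, Osei and Takahashi, alphabetically by surname: Harlow before Moreau before Osei before Takahashi.
Full order: Achebe, Sato, Mbeki, Harlow, Moreau, Osei, Takahashi.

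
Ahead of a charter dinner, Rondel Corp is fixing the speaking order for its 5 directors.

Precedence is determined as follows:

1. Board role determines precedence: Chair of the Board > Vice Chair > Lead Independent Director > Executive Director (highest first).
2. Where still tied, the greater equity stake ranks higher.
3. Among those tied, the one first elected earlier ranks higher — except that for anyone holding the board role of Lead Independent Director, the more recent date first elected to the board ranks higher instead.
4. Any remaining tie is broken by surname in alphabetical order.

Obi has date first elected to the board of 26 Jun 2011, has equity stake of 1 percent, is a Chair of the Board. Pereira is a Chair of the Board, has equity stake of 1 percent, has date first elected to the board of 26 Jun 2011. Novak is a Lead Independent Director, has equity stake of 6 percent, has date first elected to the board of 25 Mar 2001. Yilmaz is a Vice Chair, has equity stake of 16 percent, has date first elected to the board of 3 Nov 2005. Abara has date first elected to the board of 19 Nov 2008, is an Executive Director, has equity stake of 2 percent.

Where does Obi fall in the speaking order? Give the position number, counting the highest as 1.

1

By board role: Obi and Pereira (Chair of the Board); then Yilmaz (Vice Chair); then Novak (Lead Independent Director); then Abara (Executive Director).
Obi and Pereira both have equity stake 1 percent, so the next rule applies.
Obi and Pereira both have date first elected to the board 26 Jun 2011, so the next rule applies.
Among Obi and Pereira, alphabetically by surname: Obi before Pereira.
Order: Obi, Pereira, Yilmaz, Novak, Abara. So position 1.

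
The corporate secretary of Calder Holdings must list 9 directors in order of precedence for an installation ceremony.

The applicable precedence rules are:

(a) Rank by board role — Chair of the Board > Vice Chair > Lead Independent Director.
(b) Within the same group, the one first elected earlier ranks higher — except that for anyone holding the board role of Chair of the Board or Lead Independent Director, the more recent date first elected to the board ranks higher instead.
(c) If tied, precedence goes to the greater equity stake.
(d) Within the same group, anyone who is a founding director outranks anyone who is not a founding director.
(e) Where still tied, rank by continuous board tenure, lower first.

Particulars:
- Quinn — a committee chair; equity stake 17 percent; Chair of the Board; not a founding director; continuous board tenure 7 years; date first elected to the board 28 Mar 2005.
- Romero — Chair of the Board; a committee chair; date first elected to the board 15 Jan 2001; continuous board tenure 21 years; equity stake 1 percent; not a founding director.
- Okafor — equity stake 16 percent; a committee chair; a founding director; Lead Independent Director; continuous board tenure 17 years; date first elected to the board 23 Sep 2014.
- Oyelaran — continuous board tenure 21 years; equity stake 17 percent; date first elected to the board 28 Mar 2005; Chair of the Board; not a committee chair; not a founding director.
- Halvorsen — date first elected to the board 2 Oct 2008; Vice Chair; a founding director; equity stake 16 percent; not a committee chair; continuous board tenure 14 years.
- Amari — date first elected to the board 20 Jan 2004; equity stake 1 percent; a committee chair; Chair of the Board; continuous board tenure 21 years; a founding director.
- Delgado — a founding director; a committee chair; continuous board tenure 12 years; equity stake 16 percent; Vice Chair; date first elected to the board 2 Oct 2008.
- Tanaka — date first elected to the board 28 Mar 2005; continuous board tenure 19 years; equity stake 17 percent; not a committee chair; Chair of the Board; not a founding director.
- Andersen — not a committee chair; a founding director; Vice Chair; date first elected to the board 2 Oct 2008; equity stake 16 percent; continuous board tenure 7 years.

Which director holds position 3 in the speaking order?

By board role: Quinn, Tanaka, Oyelaran, Amari and Romero (Chair of the Board); then Andersen, Delgado and Halvorsen (Vice Chair); then Okafor (Lead Independent Director).
Among Quinn, Tanaka, Oyelaran, Amari and Romero, by date first elected to the board (later first) (reversed rule for this group): Quinn, Tanaka and Oyelaran (28 Mar 2005) before Amari (20 Jan 2004) before Romero (15 Jan 2001).
Quinn, Tanaka and Oyelaran all have equity stake 17 percent, so the next rule applies.
Quinn, Tanaka and Oyelaran are each not a founding director, so the next rule applies.
Among Quinn, Tanaka and Oyelaran, by continuous board tenure (lower first): Quinn (7 years) before Tanaka (19 years) before Oyelaran (21 years).
Andersen, Delgado and Halvorsen all have date first elected to the board 2 Oct 2008, so the next rule applies.
Andersen, Delgado and Halvorsen all have equity stake 16 percent, so the next rule applies.
Andersen, Delgado and Halvorsen are each a founding director, so the next rule applies.
Among Andersen, Delgado and Halvorsen, by continuous board tenure (lower first): Andersen (7 years) before Delgado (12 years) before Halvorsen (14 years).
Order: Quinn, Tanaka, Oyelaran, Amari, Romero, Andersen, Delgado, Halvorsen, Okafor.

Oyelaran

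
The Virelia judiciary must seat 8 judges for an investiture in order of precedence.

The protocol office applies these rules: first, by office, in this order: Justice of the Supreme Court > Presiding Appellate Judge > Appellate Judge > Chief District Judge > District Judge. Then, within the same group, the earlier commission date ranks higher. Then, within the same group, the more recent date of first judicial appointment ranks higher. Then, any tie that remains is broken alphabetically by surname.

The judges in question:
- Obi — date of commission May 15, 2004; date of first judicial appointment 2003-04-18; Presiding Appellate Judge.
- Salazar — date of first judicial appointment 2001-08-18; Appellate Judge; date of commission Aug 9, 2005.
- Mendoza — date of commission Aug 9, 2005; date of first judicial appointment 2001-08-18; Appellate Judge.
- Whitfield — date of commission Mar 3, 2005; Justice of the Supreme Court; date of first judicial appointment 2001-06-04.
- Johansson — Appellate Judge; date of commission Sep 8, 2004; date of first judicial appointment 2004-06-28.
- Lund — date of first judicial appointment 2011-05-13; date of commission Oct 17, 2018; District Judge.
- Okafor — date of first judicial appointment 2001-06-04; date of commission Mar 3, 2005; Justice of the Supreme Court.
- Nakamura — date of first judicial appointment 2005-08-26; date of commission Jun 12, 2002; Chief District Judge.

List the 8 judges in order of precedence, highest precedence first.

By office: Okafor and Whitfield (Justice of the Supreme Court); then Obi (Presiding Appellate Judge); then Johansson, Mendoza and Salazar (Appellate Judge); then Nakamura (Chief District Judge); then Lund (District Judge).
Okafor and Whitfield both have date of commission Mar 3, 2005, so the next rule applies.
Okafor and Whitfield both have date of first judicial appointment 2001-06-04, so the next rule applies.
Among Okafor and Whitfield, alphabetically by surname: Okafor before Whitfield.
Among Johansson, Mendoza and Salazar, by date of commission (earlier first): Johansson (Sep 8, 2004) before Mendoza and Salazar (Aug 9, 2005).
Mendoza and Salazar both have date of first judicial appointment 2001-08-18, so the next rule applies.
Among Mendoza and Salazar, alphabetically by surname: Mendoza before Salazar.
Full order: Okafor, Whitfield, Obi, Johansson, Mendoza, Salazar, Nakamura, Lund.

Okafor, Whitfield, Obi, Johansson, Mendoza, Salazar, Nakamura, Lund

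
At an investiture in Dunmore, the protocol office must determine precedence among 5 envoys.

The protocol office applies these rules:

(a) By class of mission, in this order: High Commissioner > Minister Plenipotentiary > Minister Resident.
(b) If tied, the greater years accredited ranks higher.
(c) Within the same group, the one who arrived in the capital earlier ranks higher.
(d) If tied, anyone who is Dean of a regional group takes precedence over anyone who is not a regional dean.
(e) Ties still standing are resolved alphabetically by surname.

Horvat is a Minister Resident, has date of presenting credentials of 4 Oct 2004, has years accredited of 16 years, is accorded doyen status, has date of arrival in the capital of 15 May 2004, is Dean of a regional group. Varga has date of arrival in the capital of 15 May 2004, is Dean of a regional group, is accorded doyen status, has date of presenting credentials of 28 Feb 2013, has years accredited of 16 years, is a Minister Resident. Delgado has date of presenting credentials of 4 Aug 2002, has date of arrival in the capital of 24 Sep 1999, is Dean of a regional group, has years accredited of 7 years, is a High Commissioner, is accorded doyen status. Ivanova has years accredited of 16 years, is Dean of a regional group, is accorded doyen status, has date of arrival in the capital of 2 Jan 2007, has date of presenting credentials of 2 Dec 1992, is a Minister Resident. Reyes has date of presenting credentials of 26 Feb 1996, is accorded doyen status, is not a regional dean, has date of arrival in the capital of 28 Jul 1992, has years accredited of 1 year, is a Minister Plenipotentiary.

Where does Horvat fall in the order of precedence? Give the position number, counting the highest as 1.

By class of mission: Delgado (High Commissioner); then Reyes (Minister Plenipotentiary); then Horvat, Varga and Ivanova (Minister Resident).
Horvat, Varga and Ivanova all have years accredited 16 years, so the next rule applies.
Among Horvat, Varga and Ivanova, by date of arrival in the capital (earlier first): Horvat and Varga (15 May 2004) before Ivanova (2 Jan 2007).
Horvat and Varga are each Dean of a regional group, so the next rule applies.
Among Horvat and Varga, alphabetically by surname: Horvat before Varga.
Order: Delgado, Reyes, Horvat, Varga, Ivanova. So position 3.

3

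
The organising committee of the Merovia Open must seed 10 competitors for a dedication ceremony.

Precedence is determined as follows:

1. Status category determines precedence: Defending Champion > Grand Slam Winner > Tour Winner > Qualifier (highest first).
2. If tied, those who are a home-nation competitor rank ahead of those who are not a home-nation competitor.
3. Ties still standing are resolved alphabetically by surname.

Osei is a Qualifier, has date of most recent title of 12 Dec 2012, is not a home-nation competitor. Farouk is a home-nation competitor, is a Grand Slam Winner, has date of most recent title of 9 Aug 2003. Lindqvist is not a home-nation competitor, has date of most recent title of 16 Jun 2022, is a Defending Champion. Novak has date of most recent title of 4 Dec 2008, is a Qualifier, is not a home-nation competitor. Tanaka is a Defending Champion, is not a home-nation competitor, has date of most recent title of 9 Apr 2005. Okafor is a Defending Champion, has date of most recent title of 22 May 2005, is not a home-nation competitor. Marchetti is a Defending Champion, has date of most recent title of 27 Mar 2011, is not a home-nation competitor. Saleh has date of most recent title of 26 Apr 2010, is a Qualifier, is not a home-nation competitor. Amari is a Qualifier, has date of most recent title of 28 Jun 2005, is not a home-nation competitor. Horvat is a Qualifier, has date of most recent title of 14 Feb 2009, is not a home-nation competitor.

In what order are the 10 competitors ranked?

Lindqvist, Marchetti, Okafor, Tanaka, Farouk, Amari, Horvat, Novak, Osei, Saleh

By status category: Lindqvist, Marchetti, Okafor and Tanaka (Defending Champion); then Farouk (Grand Slam Winner); then Amari, Horvat, Novak, Osei and Saleh (Qualifier).
Lindqvist, Marchetti, Okafor and Tanaka are each not a home-nation competitor, so the next rule applies.
Among Lindqvist, Marchetti, Okafor and Tanaka, alphabetically by surname: Lindqvist before Marchetti before Okafor before Tanaka.
Amari, Horvat, Novak, Osei and Saleh are each not a home-nation competitor, so the next rule applies.
Among Amari, Horvat, Novak, Osei and Saleh, alphabetically by surname: Amari before Horvat before Novak before Osei before Saleh.
Full order: Lindqvist, Marchetti, Okafor, Tanaka, Farouk, Amari, Horvat, Novak, Osei, Saleh.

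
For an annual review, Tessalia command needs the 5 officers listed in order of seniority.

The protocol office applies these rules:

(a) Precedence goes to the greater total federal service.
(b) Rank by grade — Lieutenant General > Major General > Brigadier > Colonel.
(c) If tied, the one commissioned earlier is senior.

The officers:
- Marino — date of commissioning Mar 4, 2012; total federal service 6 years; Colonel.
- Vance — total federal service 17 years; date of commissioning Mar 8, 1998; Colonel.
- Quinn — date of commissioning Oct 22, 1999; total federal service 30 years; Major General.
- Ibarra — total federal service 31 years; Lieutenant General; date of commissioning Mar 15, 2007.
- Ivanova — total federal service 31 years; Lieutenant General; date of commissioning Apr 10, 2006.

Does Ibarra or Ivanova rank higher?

By total federal service (higher first): Ivanova and Ibarra (both 31 years); then Quinn (30 years); then Vance (17 years); then Marino (6 years).
Ivanova and Ibarra are each Lieutenant General, so the next rule applies.
Among Ivanova and Ibarra, by date of commissioning (earlier first): Ivanova (Apr 10, 2006) before Ibarra (Mar 15, 2007).
So Ivanova takes precedence.

Ivanova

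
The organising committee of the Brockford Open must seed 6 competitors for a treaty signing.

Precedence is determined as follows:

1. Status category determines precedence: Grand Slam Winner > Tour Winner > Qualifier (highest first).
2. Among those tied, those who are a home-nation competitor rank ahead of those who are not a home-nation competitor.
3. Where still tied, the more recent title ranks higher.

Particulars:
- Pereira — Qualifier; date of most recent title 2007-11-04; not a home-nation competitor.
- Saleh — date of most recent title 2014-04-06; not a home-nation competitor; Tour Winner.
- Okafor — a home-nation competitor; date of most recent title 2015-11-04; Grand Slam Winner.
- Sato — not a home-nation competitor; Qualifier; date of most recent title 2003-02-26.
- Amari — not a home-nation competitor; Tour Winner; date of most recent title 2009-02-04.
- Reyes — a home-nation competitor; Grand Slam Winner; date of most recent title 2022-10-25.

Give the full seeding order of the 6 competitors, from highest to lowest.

Reyes, Okafor, Saleh, Amari, Pereira, Sato

By status category: Reyes and Okafor (Grand Slam Winner); then Saleh and Amari (Tour Winner); then Pereira and Sato (Qualifier).
Reyes and Okafor are each a home-nation competitor, so the next rule applies.
Among Reyes and Okafor, by date of most recent title (later first): Reyes (2022-10-25) before Okafor (2015-11-04).
Saleh and Amari are each not a home-nation competitor, so the next rule applies.
Among Saleh and Amari, by date of most recent title (later first): Saleh (2014-04-06) before Amari (2009-02-04).
Pereira and Sato are each not a home-nation competitor, so the next rule applies.
Among Pereira and Sato, by date of most recent title (later first): Pereira (2007-11-04) before Sato (2003-02-26).
Full order: Reyes, Okafor, Saleh, Amari, Pereira, Sato.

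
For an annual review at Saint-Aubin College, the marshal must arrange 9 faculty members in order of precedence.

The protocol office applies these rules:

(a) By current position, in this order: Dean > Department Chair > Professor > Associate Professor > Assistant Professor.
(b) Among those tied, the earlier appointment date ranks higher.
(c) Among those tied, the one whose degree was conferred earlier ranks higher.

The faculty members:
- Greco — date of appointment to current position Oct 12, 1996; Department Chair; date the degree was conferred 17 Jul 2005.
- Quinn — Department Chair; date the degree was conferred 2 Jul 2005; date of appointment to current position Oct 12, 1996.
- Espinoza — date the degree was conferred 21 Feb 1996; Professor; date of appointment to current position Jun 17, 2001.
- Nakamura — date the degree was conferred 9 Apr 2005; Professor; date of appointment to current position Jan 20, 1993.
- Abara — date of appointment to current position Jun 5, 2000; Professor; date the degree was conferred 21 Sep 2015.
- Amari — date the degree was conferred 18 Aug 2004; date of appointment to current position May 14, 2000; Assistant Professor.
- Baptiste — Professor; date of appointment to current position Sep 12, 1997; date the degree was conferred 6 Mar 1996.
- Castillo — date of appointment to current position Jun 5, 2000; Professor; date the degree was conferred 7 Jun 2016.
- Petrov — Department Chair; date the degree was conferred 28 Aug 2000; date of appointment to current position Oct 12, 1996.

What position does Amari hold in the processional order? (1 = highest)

By current position: Petrov, Quinn and Greco (Department Chair); then Nakamura, Baptiste, Abara, Castillo and Espinoza (Professor); then Amari (Assistant Professor).
Petrov, Quinn and Greco all have date of appointment to current position Oct 12, 1996, so the next rule applies.
Among Petrov, Quinn and Greco, by date the degree was conferred (earlier first): Petrov (28 Aug 2000) before Quinn (2 Jul 2005) before Greco (17 Jul 2005).
Among Nakamura, Baptiste, Abara, Castillo and Espinoza, by date of appointment to current position (earlier first): Nakamura (Jan 20, 1993) before Baptiste (Sep 12, 1997) before Abara and Castillo (Jun 5, 2000) before Espinoza (Jun 17, 2001).
Among Abara and Castillo, by date the degree was conferred (earlier first): Abara (21 Sep 2015) before Castillo (7 Jun 2016).
Order: Petrov, Quinn, Greco, Nakamura, Baptiste, Abara, Castillo, Espinoza, Amari. So position 9.

9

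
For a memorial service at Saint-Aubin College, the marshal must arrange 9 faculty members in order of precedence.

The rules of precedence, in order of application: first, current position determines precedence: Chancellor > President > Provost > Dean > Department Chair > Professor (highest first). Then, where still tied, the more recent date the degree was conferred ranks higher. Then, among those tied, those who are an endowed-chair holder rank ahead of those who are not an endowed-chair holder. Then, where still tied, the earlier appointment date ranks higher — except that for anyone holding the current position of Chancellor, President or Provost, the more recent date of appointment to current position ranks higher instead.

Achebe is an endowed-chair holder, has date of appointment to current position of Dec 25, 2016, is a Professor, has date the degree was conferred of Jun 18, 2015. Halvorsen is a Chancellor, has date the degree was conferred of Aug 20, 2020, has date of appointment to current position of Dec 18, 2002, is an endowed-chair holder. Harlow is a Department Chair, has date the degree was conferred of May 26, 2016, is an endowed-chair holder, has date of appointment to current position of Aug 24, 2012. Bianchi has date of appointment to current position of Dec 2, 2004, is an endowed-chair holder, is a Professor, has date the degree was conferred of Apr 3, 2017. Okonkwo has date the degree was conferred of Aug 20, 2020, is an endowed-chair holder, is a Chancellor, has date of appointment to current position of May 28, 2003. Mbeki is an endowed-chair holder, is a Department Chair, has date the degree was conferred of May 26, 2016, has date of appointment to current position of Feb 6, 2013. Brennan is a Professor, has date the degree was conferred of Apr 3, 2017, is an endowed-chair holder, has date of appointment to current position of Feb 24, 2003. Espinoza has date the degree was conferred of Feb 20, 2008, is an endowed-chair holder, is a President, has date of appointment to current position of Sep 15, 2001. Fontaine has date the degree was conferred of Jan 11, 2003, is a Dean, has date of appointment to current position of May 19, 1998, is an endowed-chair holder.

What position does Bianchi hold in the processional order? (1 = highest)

By current position: Okonkwo and Halvorsen (Chancellor); then Espinoza (President); then Fontaine (Dean); then Harlow and Mbeki (Department Chair); then Brennan, Bianchi and Achebe (Professor).
Okonkwo and Halvorsen both have date the degree was conferred Aug 20, 2020, so the next rule applies.
Okonkwo and Halvorsen are each an endowed-chair holder, so the next rule applies.
Among Okonkwo and Halvorsen, by date of appointment to current position (later first) (reversed rule for this group): Okonkwo (May 28, 2003) before Halvorsen (Dec 18, 2002).
Harlow and Mbeki both have date the degree was conferred May 26, 2016, so the next rule applies.
Harlow and Mbeki are each an endowed-chair holder, so the next rule applies.
Among Harlow and Mbeki, by date of appointment to current position (earlier first): Harlow (Aug 24, 2012) before Mbeki (Feb 6, 2013).
Among Brennan, Bianchi and Achebe, by date the degree was conferred (later first): Brennan and Bianchi (Apr 3, 2017) before Achebe (Jun 18, 2015).
Brennan and Bianchi are each an endowed-chair holder, so the next rule applies.
Among Brennan and Bianchi, by date of appointment to current position (earlier first): Brennan (Feb 24, 2003) before Bianchi (Dec 2, 2004).
Order: Okonkwo, Halvorsen, Espinoza, Fontaine, Harlow, Mbeki, Brennan, Bianchi, Achebe. So position 8.

8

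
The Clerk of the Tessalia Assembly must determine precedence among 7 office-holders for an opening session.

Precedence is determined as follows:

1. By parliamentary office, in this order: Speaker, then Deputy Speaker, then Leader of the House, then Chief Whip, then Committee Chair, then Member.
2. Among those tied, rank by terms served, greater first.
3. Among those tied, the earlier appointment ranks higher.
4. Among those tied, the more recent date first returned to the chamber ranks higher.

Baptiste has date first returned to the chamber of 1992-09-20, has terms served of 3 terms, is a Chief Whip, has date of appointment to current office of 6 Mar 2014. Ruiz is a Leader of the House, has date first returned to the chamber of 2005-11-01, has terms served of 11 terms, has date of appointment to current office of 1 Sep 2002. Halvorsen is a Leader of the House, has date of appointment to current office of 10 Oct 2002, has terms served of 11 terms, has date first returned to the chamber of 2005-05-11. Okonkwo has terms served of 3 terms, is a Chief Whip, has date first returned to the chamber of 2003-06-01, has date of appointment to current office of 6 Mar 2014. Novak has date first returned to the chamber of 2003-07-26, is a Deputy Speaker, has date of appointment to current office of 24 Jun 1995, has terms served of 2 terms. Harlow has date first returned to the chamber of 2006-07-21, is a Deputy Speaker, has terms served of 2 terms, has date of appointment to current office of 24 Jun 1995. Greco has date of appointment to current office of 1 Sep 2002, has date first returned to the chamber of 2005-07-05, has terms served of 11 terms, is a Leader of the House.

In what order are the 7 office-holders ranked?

Harlow, Novak, Ruiz, Greco, Halvorsen, Okonkwo, Baptiste

By parliamentary office: Harlow and Novak (Deputy Speaker); then Ruiz, Greco and Halvorsen (Leader of the House); then Okonkwo and Baptiste (Chief Whip).
Harlow and Novak both have terms served 2 terms, so the next rule applies.
Harlow and Novak both have date of appointment to current office 24 Jun 1995, so the next rule applies.
Among Harlow and Novak, by date first returned to the chamber (later first): Harlow (2006-07-21) before Novak (2003-07-26).
Ruiz, Greco and Halvorsen all have terms served 11 terms, so the next rule applies.
Among Ruiz, Greco and Halvorsen, by date of appointment to current office (earlier first): Ruiz and Greco (1 Sep 2002) before Halvorsen (10 Oct 2002).
Among Ruiz and Greco, by date first returned to the chamber (later first): Ruiz (2005-11-01) before Greco (2005-07-05).
Okonkwo and Baptiste both have terms served 3 terms, so the next rule applies.
Okonkwo and Baptiste both have date of appointment to current office 6 Mar 2014, so the next rule applies.
Among Okonkwo and Baptiste, by date first returned to the chamber (later first): Okonkwo (2003-06-01) before Baptiste (1992-09-20).
Full order: Harlow, Novak, Ruiz, Greco, Halvorsen, Okonkwo, Baptiste.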